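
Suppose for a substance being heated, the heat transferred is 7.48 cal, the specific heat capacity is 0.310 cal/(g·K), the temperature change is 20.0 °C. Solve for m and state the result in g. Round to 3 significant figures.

Solving Q = m·c·ΔT for m: m = Q/(c·ΔT).
Q = 7.48 cal = 31.30 J; c = 0.310 cal/(g·K) = 1297 J/(kg·K); ΔT = 20.0 °C = 20.00 K.
m = 0.001206 kg
0.001206 kg × (1 g / 0.001000 kg) = 1.206 g

1.21 g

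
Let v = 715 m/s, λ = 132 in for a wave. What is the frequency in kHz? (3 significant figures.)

Rearranging: f = v/λ.
v = 715 m/s; λ = 132 in = 3.353 m.
f = 213.3 Hz
213.3 Hz × (1 kHz / 1000 Hz) = 0.2133 kHz

0.213 kHz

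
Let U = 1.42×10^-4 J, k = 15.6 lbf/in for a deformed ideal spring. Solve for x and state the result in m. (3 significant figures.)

Solving U = ½k·x² for x: x = √(2U/k).
U = 1.42×10^-4 J; k = 15.6 lbf/in = 2732 N/m.
x = 3.224×10^-4 m

3.22×10^-4 m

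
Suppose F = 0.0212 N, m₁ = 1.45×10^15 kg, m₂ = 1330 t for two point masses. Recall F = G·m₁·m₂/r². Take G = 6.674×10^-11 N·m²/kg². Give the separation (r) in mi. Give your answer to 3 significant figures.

Rearranging: r = √(G·m₁m₂/F).
F = 0.0212 N; m₁ = 1.45×10^15 kg; m₂ = 1330 t = 1.330×10^6 kg; G = 6.674×10^-11 N·m²/kg².
r = 2.464×10^6 m
2.464×10^6 m × (1 mi / 1609 m) = 1531 mi

1530 mi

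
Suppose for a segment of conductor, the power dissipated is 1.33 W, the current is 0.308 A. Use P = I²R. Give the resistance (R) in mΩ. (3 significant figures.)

14000 mΩ

Rearranging P = I²R for R: R = P/I².
P = 1.33 W; I = 0.308 A.
R = 14.02 Ω
14.02 Ω × (1 mΩ / 0.001000 Ω) = 14020 mΩ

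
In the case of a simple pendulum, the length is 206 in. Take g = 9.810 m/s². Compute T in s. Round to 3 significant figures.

T is given directly by: T = 2π√(L/g).
L = 206 in = 5.232 m; g = 9.810 m/s².
T = 4.589 s

4.59 s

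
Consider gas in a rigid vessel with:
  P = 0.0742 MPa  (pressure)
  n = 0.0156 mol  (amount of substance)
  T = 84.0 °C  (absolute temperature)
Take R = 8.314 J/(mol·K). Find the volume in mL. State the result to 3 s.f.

624 mL

From the ideal-gas law: V = nRT/P.
P = 0.0742 MPa = 74200 Pa; n = 0.0156 mol; T = 84.0 °C = 357.1 K; R = 8.314 J/(mol·K).
V = 6.243×10^-4 m³
6.243×10^-4 m³ × (1 mL / 1.000×10^-6 m³) = 624.3 mL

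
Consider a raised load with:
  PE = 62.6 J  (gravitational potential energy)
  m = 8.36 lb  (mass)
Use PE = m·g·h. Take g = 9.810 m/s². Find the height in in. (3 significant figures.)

66.3 in

Rearranging: h = PE/(m·g).
PE = 62.6 J; m = 8.36 lb = 3.792 kg; g = 9.810 m/s².
h = 1.683 m
1.683 m × (1 in / 0.02540 m) = 66.25 in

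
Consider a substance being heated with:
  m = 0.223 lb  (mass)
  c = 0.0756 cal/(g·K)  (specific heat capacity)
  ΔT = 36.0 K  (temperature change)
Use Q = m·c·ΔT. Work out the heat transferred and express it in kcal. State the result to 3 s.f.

0.275 kcal

Q is given directly by: Q = mcΔT.
m = 0.223 lb = 0.1012 kg; c = 0.0756 cal/(g·K) = 316.3 J/(kg·K); ΔT = 36.0 K.
Q = 1152 J  (the unit combination reduces to kg·m²/s² = J)
1152 J × (1 kcal / 4184 J) = 0.2753 kcal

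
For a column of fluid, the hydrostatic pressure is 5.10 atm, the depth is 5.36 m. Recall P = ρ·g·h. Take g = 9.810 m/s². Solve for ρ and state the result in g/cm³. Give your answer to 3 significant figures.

Rearranging: ρ = P/(g·h).
P = 5.10 atm = 5.168×10^5 Pa; h = 5.36 m; g = 9.810 m/s².
ρ = 9828 kg/m³
9828 kg/m³ × (1 g/cm³ / 1000 kg/m³) = 9.828 g/cm³

9.83 g/cm³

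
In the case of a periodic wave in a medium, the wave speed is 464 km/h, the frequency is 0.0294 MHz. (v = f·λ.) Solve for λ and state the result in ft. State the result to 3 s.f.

0.0144 ft

Rearranging v = f·λ for λ: λ = v/f.
v = 464 km/h = 128.9 m/s; f = 0.0294 MHz = 29400 Hz.
λ = 0.004384 m
0.004384 m × (1 ft / 0.3048 m) = 0.01438 ft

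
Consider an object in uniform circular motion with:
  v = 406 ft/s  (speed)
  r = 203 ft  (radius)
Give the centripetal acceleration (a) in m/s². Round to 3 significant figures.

a is given directly by: a = v²/r.
v = 406 ft/s = 123.7 m/s; r = 203 ft = 61.87 m.
a = 247.5 m/s²

247 m/s²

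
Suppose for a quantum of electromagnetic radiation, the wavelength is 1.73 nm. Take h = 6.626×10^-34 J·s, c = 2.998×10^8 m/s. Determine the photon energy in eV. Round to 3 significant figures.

E is given directly by: E = hc/λ.
λ = 1.73 nm = 1.730×10^-9 m; h = 6.626×10^-34 J·s; c = 2.998×10^8 m/s.
E = 1.148×10^-16 J  (the unit combination reduces to kg·m²/s² = J)
1.148×10^-16 J × (1 eV / 1.602×10^-19 J) = 716.7 eV

717 eV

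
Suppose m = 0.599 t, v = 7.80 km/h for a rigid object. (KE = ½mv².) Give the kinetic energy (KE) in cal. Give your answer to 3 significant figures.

KE is given directly by: KE = ½mv².
m = 0.599 t = 599.0 kg; v = 7.80 km/h = 2.167 m/s.
KE = 1406 J
1406 J × (1 cal / 4.184 J) = 336.0 cal

336 cal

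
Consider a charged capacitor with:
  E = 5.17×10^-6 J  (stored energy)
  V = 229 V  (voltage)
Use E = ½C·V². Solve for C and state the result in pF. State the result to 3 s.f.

Solving E = ½C·V² for C: C = 2E/V².
E = 5.17×10^-6 J; V = 229 V.
C = 1.972×10^-10 F
1.972×10^-10 F × (1 pF / 1.000×10^-12 F) = 197.2 pF

197 pF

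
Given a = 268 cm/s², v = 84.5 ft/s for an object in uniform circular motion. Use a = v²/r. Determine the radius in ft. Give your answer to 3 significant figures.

Rearranging a = v²/r for r: r = v²/a.
a = 268 cm/s² = 2.680 m/s²; v = 84.5 ft/s = 25.76 m/s.
r = 247.5 m
247.5 m × (1 ft / 0.3048 m) = 812.1 ft

812 ft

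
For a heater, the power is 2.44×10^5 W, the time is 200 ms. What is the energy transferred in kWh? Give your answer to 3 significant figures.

Solving P = W/t for W: W = P·t.
P = 2.44×10^5 W; t = 200 ms = 0.2000 s.
W = 48800 J
48800 J × (1 kWh / 3.600×10^6 J) = 0.01356 kWh

0.0136 kWh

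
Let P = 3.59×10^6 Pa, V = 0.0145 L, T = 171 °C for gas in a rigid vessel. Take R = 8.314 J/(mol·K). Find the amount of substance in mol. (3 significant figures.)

0.0141 mol

Solving PV = nRT for n: n = PV/(RT).
P = 3.59×10^6 Pa; V = 0.0145 L = 1.450×10^-5 m³; T = 171 °C = 444.1 K; R = 8.314 J/(mol·K).
n = 0.01410 mol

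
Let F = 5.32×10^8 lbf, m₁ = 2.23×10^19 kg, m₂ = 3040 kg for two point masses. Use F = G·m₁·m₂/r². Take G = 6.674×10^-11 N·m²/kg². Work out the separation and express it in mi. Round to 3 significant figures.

0.0272 mi

From Newton's law of gravitation: r = √(G·m₁m₂/F).
F = 5.32×10^8 lbf = 2.366×10^9 N; m₁ = 2.23×10^19 kg; m₂ = 3040 kg; G = 6.674×10^-11 N·m²/kg².
r = 43.73 m
43.73 m × (1 mi / 1609 m) = 0.02717 mi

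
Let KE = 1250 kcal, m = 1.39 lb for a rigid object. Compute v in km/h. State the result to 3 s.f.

Rearranging KE = ½mv² for v: v = √(2·KE/m).
KE = 1250 kcal = 5.230×10^6 J; m = 1.39 lb = 0.6305 kg.
v = 4073 m/s
4073 m/s × (1 km/h / 0.2778 m/s) = 14663 km/h

14700 km/h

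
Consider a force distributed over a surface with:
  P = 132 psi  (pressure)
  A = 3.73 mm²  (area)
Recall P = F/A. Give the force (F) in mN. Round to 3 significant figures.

Rearranging: F = P·A.
P = 132 psi = 9.101×10^5 Pa; A = 3.73 mm² = 3.730×10^-6 m².
F = 3.395 N
3.395 N × (1 mN / 0.001000 N) = 3395 mN

3390 mN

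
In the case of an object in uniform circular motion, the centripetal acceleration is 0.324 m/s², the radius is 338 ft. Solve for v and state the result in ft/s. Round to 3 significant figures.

Solving a = v²/r for v: v = √(a·r).
a = 0.324 m/s²; r = 338 ft = 103.0 m.
v = 5.777 m/s
5.777 m/s × (1 ft/s / 0.3048 m/s) = 18.95 ft/s

19.0 ft/s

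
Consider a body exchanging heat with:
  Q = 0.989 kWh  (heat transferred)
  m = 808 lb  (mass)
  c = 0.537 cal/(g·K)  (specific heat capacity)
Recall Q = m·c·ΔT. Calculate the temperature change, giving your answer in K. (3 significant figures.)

4.32 K

Rearranging Q = m·c·ΔT for ΔT: ΔT = Q/(m·c).
Q = 0.989 kWh = 3.560×10^6 J; m = 808 lb = 366.5 kg; c = 0.537 cal/(g·K) = 2247 J/(kg·K).
ΔT = 4.324 K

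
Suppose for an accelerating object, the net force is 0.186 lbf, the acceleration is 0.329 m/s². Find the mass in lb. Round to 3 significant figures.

5.54 lb

From Newton's second law: m = F/a.
F = 0.186 lbf = 0.8274 N; a = 0.329 m/s².
m = 2.515 kg
2.515 kg × (1 lb / 0.4536 kg) = 5.544 lb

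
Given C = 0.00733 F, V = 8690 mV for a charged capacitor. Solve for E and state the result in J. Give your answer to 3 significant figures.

0.277 J

E is given directly by: E = ½CV².
C = 0.00733 F; V = 8690 mV = 8.690 V.
E = 0.2768 J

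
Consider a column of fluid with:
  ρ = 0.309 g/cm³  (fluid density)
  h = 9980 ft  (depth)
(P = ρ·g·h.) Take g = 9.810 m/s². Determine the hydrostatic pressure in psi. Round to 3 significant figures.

Directly: P = ρgh.
ρ = 0.309 g/cm³ = 309.0 kg/m³; h = 9980 ft = 3042 m; g = 9.810 m/s².
P = 9.221×10^6 Pa
9.221×10^6 Pa × (1 psi / 6895 Pa) = 1337 psi

1340 psi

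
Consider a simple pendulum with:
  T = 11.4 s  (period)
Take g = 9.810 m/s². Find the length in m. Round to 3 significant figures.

32.3 m

Solving T = 2π√(L/g) for L: L = g·(T/2π)².
T = 11.4 s; g = 9.810 m/s².
L = 32.29 m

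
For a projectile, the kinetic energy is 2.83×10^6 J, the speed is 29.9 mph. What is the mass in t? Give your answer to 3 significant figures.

31.7 t

Solving KE = ½mv² for m: m = 2·KE/v².
KE = 2.83×10^6 J; v = 29.9 mph = 13.37 m/s.
m = 31680 kg
31680 kg × (1 t / 1000 kg) = 31.68 t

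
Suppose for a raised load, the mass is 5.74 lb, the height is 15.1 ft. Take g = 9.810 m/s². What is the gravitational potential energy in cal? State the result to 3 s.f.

PE is given directly by: PE = mgh.
m = 5.74 lb = 2.604 kg; h = 15.1 ft = 4.602 m; g = 9.810 m/s².
PE = 117.6 J
117.6 J × (1 cal / 4.184 J) = 28.10 cal

28.1 cal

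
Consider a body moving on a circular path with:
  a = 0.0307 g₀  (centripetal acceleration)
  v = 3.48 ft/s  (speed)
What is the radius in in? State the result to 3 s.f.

Solving a = v²/r for r: r = v²/a.
a = 0.0307 g₀ = 0.3011 m/s²; v = 3.48 ft/s = 1.061 m/s.
r = 3.737 m
3.737 m × (1 in / 0.02540 m) = 147.1 in

147 in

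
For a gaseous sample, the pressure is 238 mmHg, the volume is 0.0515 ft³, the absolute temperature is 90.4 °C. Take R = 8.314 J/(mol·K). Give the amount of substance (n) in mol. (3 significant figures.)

0.0153 mol

From the ideal-gas law: n = PV/(RT).
P = 238 mmHg = 31731 Pa; V = 0.0515 ft³ = 0.001458 m³; T = 90.4 °C = 363.5 K; R = 8.314 J/(mol·K).
n = 0.01531 mol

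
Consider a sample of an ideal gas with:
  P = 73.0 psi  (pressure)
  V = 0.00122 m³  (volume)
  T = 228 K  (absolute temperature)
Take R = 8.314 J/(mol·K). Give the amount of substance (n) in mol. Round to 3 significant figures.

Solving PV = nRT for n: n = PV/(RT).
P = 73.0 psi = 5.033×10^5 Pa; V = 0.00122 m³; T = 228 K; R = 8.314 J/(mol·K).
n = 0.3239 mol

0.324 mol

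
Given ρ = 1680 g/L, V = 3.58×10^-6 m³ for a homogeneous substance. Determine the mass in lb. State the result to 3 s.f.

0.0133 lb

Solving ρ = m/V for m: m = ρV.
ρ = 1680 g/L = 1680 kg/m³; V = 3.58×10^-6 m³.
m = 0.006014 kg
0.006014 kg × (1 lb / 0.4536 kg) = 0.01326 lb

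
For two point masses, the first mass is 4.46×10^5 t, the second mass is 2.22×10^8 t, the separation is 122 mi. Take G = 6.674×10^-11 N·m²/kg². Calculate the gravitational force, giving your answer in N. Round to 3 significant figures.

Directly: F = Gm₁m₂/r².
m₁ = 4.46×10^5 t = 4.460×10^8 kg; m₂ = 2.22×10^8 t = 2.220×10^11 kg; r = 122 mi = 1.963×10^5 m; G = 6.674×10^-11 N·m²/kg².
F = 0.1714 N

0.171 N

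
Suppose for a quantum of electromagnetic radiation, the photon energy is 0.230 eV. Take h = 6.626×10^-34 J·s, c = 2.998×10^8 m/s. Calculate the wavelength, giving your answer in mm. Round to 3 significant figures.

Solving E = h·c/λ for λ: λ = hc/E.
E = 0.230 eV = 3.685×10^-20 J; h = 6.626×10^-34 J·s; c = 2.998×10^8 m/s.
λ = 5.391×10^-6 m
5.391×10^-6 m × (1 mm / 0.001000 m) = 0.005391 mm

0.00539 mm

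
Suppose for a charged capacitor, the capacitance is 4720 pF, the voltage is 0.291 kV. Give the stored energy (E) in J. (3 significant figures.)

2.00×10^-4 J

Directly: E = ½CV².
C = 4720 pF = 4.720×10^-9 F; V = 0.291 kV = 291.0 V.
E = 1.998×10^-4 J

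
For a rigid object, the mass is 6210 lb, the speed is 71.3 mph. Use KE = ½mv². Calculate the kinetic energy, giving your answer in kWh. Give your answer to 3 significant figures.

Directly: KE = ½mv².
m = 6210 lb = 2817 kg; v = 71.3 mph = 31.87 m/s.
KE = 1.431×10^6 J
1.431×10^6 J × (1 kWh / 3.600×10^6 J) = 0.3975 kWh

0.397 kWh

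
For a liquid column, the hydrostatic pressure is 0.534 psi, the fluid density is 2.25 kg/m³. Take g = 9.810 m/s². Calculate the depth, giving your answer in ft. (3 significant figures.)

Rearranging P = ρ·g·h for h: h = P/(ρ·g).
P = 0.534 psi = 3682 Pa; ρ = 2.25 kg/m³; g = 9.810 m/s².
h = 166.8 m
166.8 m × (1 ft / 0.3048 m) = 547.3 ft

547 ft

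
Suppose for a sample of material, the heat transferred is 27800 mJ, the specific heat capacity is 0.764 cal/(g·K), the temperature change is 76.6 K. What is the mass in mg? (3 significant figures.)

114 mg

Rearranging Q = m·c·ΔT for m: m = Q/(c·ΔT).
Q = 27800 mJ = 27.80 J; c = 0.764 cal/(g·K) = 3197 J/(kg·K); ΔT = 76.6 K.
m = 1.135×10^-4 kg
1.135×10^-4 kg × (1 mg / 1.000×10^-6 kg) = 113.5 mg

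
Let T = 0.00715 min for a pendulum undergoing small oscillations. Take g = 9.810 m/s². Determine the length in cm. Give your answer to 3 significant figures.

Rearranging T = 2π√(L/g) for L: L = g·(T/2π)².
T = 0.00715 min = 0.4290 s; g = 9.810 m/s².
L = 0.04573 m
0.04573 m × (1 cm / 0.01000 m) = 4.573 cm

4.57 cm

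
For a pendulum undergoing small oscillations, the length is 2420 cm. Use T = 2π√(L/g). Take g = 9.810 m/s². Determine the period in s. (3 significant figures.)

T is given directly by: T = 2π√(L/g).
L = 2420 cm = 24.20 m; g = 9.810 m/s².
T = 9.869 s

9.87 s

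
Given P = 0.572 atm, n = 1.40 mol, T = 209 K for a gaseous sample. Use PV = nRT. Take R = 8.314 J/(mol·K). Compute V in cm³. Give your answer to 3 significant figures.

From the ideal-gas law: V = nRT/P.
P = 0.572 atm = 57958 Pa; n = 1.40 mol; T = 209 K; R = 8.314 J/(mol·K).
V = 0.04197 m³
0.04197 m³ × (1 cm³ / 1.000×10^-6 m³) = 41973 cm³

42000 cm³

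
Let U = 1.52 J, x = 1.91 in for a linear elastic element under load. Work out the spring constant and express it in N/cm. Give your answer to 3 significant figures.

Rearranging: k = 2U/x².
U = 1.52 J; x = 1.91 in = 0.04851 m.
k = 1292 N/m
1292 N/m × (1 N/cm / 100.0 N/m) = 12.92 N/cm

12.9 N/cm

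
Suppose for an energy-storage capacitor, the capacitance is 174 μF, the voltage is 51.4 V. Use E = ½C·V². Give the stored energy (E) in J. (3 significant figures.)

Directly: E = ½CV².
C = 174 μF = 1.740×10^-4 F; V = 51.4 V.
E = 0.2299 J

0.230 J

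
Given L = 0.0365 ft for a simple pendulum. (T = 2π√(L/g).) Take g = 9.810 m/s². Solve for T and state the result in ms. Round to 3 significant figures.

212 ms

Directly: T = 2π√(L/g).
L = 0.0365 ft = 0.01113 m; g = 9.810 m/s².
T = 0.2116 s
0.2116 s × (1 ms / 0.001000 s) = 211.6 ms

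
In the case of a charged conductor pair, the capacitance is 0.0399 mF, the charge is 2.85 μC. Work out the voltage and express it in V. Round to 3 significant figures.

0.0714 V

Rearranging: V = Q/C.
C = 0.0399 mF = 3.990×10^-5 F; Q = 2.85 μC = 2.850×10^-6 C.
V = 0.07143 V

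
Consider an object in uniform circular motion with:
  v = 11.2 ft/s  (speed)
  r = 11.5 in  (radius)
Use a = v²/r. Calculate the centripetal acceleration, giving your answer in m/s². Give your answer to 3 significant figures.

Directly: a = v²/r.
v = 11.2 ft/s = 3.414 m/s; r = 11.5 in = 0.2921 m.
a = 39.90 m/s²

39.9 m/s²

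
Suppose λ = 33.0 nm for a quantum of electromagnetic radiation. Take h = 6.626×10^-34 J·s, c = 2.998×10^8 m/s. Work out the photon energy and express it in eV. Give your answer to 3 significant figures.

37.6 eV

E is given directly by: E = hc/λ.
λ = 33.0 nm = 3.300×10^-8 m; h = 6.626×10^-34 J·s; c = 2.998×10^8 m/s.
E = 6.020×10^-18 J  (the unit combination reduces to kg·m²/s² = J)
6.020×10^-18 J × (1 eV / 1.602×10^-19 J) = 37.57 eV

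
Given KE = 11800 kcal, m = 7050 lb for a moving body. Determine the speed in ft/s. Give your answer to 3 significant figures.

Rearranging: v = √(2·KE/m).
KE = 11800 kcal = 4.937×10^7 J; m = 7050 lb = 3198 kg.
v = 175.7 m/s
175.7 m/s × (1 ft/s / 0.3048 m/s) = 576.5 ft/s

577 ft/s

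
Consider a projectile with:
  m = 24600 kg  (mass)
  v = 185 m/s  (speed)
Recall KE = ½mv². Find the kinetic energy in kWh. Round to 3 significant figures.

117 kWh

Directly: KE = ½mv².
m = 24600 kg; v = 185 m/s.
KE = 4.210×10^8 J  (the unit combination reduces to kg·m²/s² = J)
4.210×10^8 J × (1 kWh / 3.600×10^6 J) = 116.9 kWh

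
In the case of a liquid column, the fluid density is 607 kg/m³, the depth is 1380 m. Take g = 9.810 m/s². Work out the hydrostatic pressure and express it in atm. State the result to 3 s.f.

81.1 atm

P is given directly by: P = ρgh.
ρ = 607 kg/m³; h = 1380 m; g = 9.810 m/s².
P = 8.217×10^6 Pa
8.217×10^6 Pa × (1 atm / 1.013×10^5 Pa) = 81.10 atm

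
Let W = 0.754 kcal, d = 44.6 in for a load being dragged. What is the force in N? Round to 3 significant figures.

Rearranging W = F·d for F: F = W/d.
W = 0.754 kcal = 3155 J; d = 44.6 in = 1.133 m.
F = 2785 N

2780 N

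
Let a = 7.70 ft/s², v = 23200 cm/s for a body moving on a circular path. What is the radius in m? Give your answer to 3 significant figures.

Rearranging a = v²/r for r: r = v²/a.
a = 7.70 ft/s² = 2.347 m/s²; v = 23200 cm/s = 232.0 m/s.
r = 22933 m

22900 m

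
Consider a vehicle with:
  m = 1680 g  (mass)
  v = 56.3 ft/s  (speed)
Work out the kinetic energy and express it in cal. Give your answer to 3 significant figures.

Directly: KE = ½mv².
m = 1680 g = 1.680 kg; v = 56.3 ft/s = 17.16 m/s.
KE = 247.4 J
247.4 J × (1 cal / 4.184 J) = 59.12 cal

59.1 cal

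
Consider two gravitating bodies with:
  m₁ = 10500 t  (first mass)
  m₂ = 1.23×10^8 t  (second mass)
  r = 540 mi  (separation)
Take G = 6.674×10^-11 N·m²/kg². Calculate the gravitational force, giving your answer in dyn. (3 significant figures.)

11.4 dyn

From Newton's law of gravitation: F = Gm₁m₂/r².
m₁ = 10500 t = 1.050×10^7 kg; m₂ = 1.23×10^8 t = 1.230×10^11 kg; r = 540 mi = 8.690×10^5 m; G = 6.674×10^-11 N·m²/kg².
F = 1.141×10^-4 N  (the unit combination reduces to kg·m/s² = N)
1.141×10^-4 N × (1 dyn / 1.000×10^-5 N) = 11.41 dyn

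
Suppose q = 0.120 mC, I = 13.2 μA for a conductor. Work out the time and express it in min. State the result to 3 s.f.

0.152 min

Rearranging q = I·t for t: t = q/I.
q = 0.120 mC = 1.200×10^-4 C; I = 13.2 μA = 1.320×10^-5 A.
t = 9.091 s
9.091 s × (1 min / 60.00 s) = 0.1515 min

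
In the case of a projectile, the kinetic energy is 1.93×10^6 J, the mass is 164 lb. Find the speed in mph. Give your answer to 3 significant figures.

Solving KE = ½mv² for v: v = √(2·KE/m).
KE = 1.93×10^6 J; m = 164 lb = 74.39 kg.
v = 227.8 m/s
227.8 m/s × (1 mph / 0.4470 m/s) = 509.6 mph

510 mph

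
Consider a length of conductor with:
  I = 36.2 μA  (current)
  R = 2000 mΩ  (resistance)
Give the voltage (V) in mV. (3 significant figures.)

V is given directly by: V = IR.
I = 36.2 μA = 3.620×10^-5 A; R = 2000 mΩ = 2.000 Ω.
V = 7.240×10^-5 V
7.240×10^-5 V × (1 mV / 0.001000 V) = 0.07240 mV

0.0724 mV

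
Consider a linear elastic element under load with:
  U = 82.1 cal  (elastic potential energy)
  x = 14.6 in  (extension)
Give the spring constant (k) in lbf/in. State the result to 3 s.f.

28.5 lbf/in

Rearranging U = ½k·x² for k: k = 2U/x².
U = 82.1 cal = 343.5 J; x = 14.6 in = 0.3708 m.
k = 4996 N/m
4996 N/m × (1 lbf/in / 175.1 N/m) = 28.53 lbf/in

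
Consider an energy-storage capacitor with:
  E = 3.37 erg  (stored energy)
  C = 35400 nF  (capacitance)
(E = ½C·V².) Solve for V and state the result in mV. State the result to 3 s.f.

138 mV

Rearranging E = ½C·V² for V: V = √(2E/C).
E = 3.37 erg = 3.370×10^-7 J; C = 35400 nF = 3.540×10^-5 F.
V = 0.1380 V
0.1380 V × (1 mV / 0.001000 V) = 138.0 mV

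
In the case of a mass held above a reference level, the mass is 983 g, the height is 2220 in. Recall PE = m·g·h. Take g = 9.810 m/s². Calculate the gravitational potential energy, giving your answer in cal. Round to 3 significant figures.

130 cal

PE is given directly by: PE = mgh.
m = 983 g = 0.9830 kg; h = 2220 in = 56.39 m; g = 9.810 m/s².
PE = 543.8 J  (the unit combination reduces to kg·m²/s² = J)
543.8 J × (1 cal / 4.184 J) = 130.0 cal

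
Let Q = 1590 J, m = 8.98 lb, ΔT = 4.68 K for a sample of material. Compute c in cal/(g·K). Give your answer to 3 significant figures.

0.0199 cal/(g·K)

Solving Q = m·c·ΔT for c: c = Q/(m·ΔT).
Q = 1590 J; m = 8.98 lb = 4.073 kg; ΔT = 4.68 K.
c = 83.41 J/(kg·K)
83.41 J/(kg·K) × (1 cal/(g·K) / 4184 J/(kg·K)) = 0.01994 cal/(g·K)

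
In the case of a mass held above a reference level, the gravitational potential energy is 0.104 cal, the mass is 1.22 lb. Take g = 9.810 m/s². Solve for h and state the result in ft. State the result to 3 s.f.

0.263 ft

Solving PE = m·g·h for h: h = PE/(m·g).
PE = 0.104 cal = 0.4351 J; m = 1.22 lb = 0.5534 kg; g = 9.810 m/s².
h = 0.08015 m
0.08015 m × (1 ft / 0.3048 m) = 0.2630 ft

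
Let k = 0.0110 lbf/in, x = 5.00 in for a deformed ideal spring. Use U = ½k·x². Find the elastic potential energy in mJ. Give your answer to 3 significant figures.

15.5 mJ

U is given directly by: U = ½kx².
k = 0.0110 lbf/in = 1.926 N/m; x = 5.00 in = 0.1270 m.
U = 0.01554 J
0.01554 J × (1 mJ / 0.001000 J) = 15.54 mJ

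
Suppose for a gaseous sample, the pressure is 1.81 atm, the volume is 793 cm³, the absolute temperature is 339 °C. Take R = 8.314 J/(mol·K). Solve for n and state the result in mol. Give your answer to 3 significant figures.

0.0286 mol

Solving PV = nRT for n: n = PV/(RT).
P = 1.81 atm = 1.834×10^5 Pa; V = 793 cm³ = 7.930×10^-4 m³; T = 339 °C = 612.1 K; R = 8.314 J/(mol·K).
n = 0.02858 mol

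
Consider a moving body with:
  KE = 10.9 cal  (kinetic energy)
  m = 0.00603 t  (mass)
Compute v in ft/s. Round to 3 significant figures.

Rearranging KE = ½mv² for v: v = √(2·KE/m).
KE = 10.9 cal = 45.61 J; m = 0.00603 t = 6.030 kg.
v = 3.889 m/s
3.889 m/s × (1 ft/s / 0.3048 m/s) = 12.76 ft/s

12.8 ft/s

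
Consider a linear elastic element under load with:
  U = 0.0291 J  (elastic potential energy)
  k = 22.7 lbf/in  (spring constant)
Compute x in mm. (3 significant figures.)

Solving U = ½k·x² for x: x = √(2U/k).
U = 0.0291 J; k = 22.7 lbf/in = 3975 N/m.
x = 0.003826 m
0.003826 m × (1 mm / 0.001000 m) = 3.826 mm

3.83 mm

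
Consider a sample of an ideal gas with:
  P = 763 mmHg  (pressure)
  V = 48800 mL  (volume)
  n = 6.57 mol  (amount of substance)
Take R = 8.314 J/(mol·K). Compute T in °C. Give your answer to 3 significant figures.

Rearranging: T = PV/(nR).
P = 763 mmHg = 1.017×10^5 Pa; V = 48800 mL = 0.04880 m³; n = 6.57 mol; R = 8.314 J/(mol·K).
T = 90.88 K
90.88 K − 273.15 = -182.3 °C

-182 °C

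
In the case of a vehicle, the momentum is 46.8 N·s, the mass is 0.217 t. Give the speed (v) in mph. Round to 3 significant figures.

0.482 mph

Rearranging: v = p/m.
p = 46.8 N·s = 46.80 kg·m/s; m = 0.217 t = 217.0 kg.
v = 0.2157 m/s
0.2157 m/s × (1 mph / 0.4470 m/s) = 0.4824 mph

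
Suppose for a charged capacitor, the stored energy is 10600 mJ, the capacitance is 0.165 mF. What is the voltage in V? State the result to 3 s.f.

358 V

Rearranging E = ½C·V² for V: V = √(2E/C).
E = 10600 mJ = 10.60 J; C = 0.165 mF = 1.650×10^-4 F.
V = 358.4 V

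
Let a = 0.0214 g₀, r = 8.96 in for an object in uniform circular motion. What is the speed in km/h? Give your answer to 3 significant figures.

0.787 km/h

Solving a = v²/r for v: v = √(a·r).
a = 0.0214 g₀ = 0.2099 m/s²; r = 8.96 in = 0.2276 m.
v = 0.2185 m/s
0.2185 m/s × (1 km/h / 0.2778 m/s) = 0.7868 km/h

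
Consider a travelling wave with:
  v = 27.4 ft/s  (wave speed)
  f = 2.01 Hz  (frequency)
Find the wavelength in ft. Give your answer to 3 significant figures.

13.6 ft

Rearranging v = f·λ for λ: λ = v/f.
v = 27.4 ft/s = 8.352 m/s; f = 2.01 Hz.
λ = 4.155 m
4.155 m × (1 ft / 0.3048 m) = 13.63 ft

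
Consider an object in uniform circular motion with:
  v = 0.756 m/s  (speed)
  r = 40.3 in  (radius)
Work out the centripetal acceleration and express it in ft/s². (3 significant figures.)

Directly: a = v²/r.
v = 0.756 m/s; r = 40.3 in = 1.024 m.
a = 0.5583 m/s²
0.5583 m/s² × (1 ft/s² / 0.3048 m/s²) = 1.832 ft/s²

1.83 ft/s²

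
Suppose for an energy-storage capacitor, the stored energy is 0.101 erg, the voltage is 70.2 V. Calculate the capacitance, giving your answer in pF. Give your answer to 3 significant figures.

4.10 pF

Rearranging E = ½C·V² for C: C = 2E/V².
E = 0.101 erg = 1.010×10^-8 J; V = 70.2 V.
C = 4.099×10^-12 F
4.099×10^-12 F × (1 pF / 1.000×10^-12 F) = 4.099 pF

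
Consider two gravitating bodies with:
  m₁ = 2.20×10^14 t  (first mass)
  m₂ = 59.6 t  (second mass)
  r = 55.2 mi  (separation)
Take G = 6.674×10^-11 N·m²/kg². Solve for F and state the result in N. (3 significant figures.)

From Newton's law of gravitation: F = Gm₁m₂/r².
m₁ = 2.20×10^14 t = 2.200×10^17 kg; m₂ = 59.6 t = 59600 kg; r = 55.2 mi = 88836 m; G = 6.674×10^-11 N·m²/kg².
F = 110.9 N

111 N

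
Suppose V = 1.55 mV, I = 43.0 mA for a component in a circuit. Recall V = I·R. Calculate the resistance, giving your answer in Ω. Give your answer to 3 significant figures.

0.0360 Ω

From Ohm's law: R = V/I.
V = 1.55 mV = 0.001550 V; I = 43.0 mA = 0.04300 A.
R = 0.03605 Ω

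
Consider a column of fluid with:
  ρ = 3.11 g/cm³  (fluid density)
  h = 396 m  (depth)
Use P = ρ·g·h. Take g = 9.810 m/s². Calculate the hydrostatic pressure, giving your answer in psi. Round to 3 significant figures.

Directly: P = ρgh.
ρ = 3.11 g/cm³ = 3110 kg/m³; h = 396 m; g = 9.810 m/s².
P = 1.208×10^7 Pa  (the unit combination reduces to kg/(m·s²) = Pa)
1.208×10^7 Pa × (1 psi / 6895 Pa) = 1752 psi

1750 psi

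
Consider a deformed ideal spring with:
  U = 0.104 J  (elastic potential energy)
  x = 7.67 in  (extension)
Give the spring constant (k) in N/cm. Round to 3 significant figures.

0.0548 N/cm

Rearranging U = ½k·x² for k: k = 2U/x².
U = 0.104 J; x = 7.67 in = 0.1948 m.
k = 5.480 N/m
5.480 N/m × (1 N/cm / 100.0 N/m) = 0.05480 N/cm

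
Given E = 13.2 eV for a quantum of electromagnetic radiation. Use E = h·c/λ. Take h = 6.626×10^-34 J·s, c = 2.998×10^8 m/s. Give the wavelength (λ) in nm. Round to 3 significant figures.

93.9 nm

Solving E = h·c/λ for λ: λ = hc/E.
E = 13.2 eV = 2.115×10^-18 J; h = 6.626×10^-34 J·s; c = 2.998×10^8 m/s.
λ = 9.393×10^-8 m
9.393×10^-8 m × (1 nm / 1.000×10^-9 m) = 93.93 nm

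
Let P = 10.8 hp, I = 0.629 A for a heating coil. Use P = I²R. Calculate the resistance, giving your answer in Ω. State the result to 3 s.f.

20400 Ω

Rearranging P = I²R for R: R = P/I².
P = 10.8 hp = 8054 W; I = 0.629 A.
R = 20356 Ω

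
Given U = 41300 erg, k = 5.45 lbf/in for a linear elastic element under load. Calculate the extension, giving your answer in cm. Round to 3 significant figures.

Rearranging: x = √(2U/k).
U = 41300 erg = 0.004130 J; k = 5.45 lbf/in = 954.4 N/m.
x = 0.002942 m
0.002942 m × (1 cm / 0.01000 m) = 0.2942 cm

0.294 cm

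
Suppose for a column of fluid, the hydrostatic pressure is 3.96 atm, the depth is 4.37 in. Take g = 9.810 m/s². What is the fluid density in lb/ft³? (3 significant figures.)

23000 lb/ft³

Rearranging: ρ = P/(g·h).
P = 3.96 atm = 4.012×10^5 Pa; h = 4.37 in = 0.1110 m; g = 9.810 m/s².
ρ = 3.685×10^5 kg/m³
3.685×10^5 kg/m³ × (1 lb/ft³ / 16.02 kg/m³) = 23004 lb/ft³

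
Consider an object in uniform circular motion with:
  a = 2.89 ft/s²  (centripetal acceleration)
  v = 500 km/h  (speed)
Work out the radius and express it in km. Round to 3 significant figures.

21.9 km

Rearranging: r = v²/a.
a = 2.89 ft/s² = 0.8809 m/s²; v = 500 km/h = 138.9 m/s.
r = 21899 m
21899 m × (1 km / 1000 m) = 21.90 km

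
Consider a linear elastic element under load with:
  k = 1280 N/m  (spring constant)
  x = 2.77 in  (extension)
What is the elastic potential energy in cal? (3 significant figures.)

U is given directly by: U = ½kx².
k = 1280 N/m; x = 2.77 in = 0.07036 m.
U = 3.168 J  (the unit combination reduces to kg·m²/s² = J)
3.168 J × (1 cal / 4.184 J) = 0.7572 cal

0.757 cal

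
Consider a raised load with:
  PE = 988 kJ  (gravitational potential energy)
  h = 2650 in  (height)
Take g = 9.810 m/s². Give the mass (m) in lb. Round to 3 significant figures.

Solving PE = m·g·h for m: m = PE/(g·h).
PE = 988 kJ = 9.880×10^5 J; h = 2650 in = 67.31 m; g = 9.810 m/s².
m = 1496 kg
1496 kg × (1 lb / 0.4536 kg) = 3299 lb

3300 lb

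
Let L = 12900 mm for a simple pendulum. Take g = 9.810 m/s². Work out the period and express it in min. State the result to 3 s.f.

0.120 min

T is given directly by: T = 2π√(L/g).
L = 12900 mm = 12.90 m; g = 9.810 m/s².
T = 7.205 s
7.205 s × (1 min / 60.00 s) = 0.1201 min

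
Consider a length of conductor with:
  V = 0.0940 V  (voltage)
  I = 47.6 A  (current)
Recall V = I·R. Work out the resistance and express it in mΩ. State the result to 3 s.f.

From Ohm's law: R = V/I.
V = 0.0940 V; I = 47.6 A.
R = 0.001975 Ω
0.001975 Ω × (1 mΩ / 0.001000 Ω) = 1.975 mΩ

1.97 mΩ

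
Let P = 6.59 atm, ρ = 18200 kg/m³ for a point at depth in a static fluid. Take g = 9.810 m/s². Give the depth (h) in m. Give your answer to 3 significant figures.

3.74 m

Solving P = ρ·g·h for h: h = P/(ρ·g).
P = 6.59 atm = 6.677×10^5 Pa; ρ = 18200 kg/m³; g = 9.810 m/s².
h = 3.740 m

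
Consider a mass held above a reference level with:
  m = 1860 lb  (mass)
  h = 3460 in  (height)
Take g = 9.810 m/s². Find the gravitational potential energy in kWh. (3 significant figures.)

0.202 kWh

PE is given directly by: PE = mgh.
m = 1860 lb = 843.7 kg; h = 3460 in = 87.88 m; g = 9.810 m/s².
PE = 7.274×10^5 J
7.274×10^5 J × (1 kWh / 3.600×10^6 J) = 0.2020 kWh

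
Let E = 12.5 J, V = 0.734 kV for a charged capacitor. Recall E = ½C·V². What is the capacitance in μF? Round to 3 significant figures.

46.4 μF

Rearranging E = ½C·V² for C: C = 2E/V².
E = 12.5 J; V = 0.734 kV = 734.0 V.
C = 4.640×10^-5 F
4.640×10^-5 F × (1 μF / 1.000×10^-6 F) = 46.40 μF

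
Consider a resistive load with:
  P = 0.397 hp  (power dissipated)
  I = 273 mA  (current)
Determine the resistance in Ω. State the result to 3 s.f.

3970 Ω

Rearranging: R = P/I².
P = 0.397 hp = 296.0 W; I = 273 mA = 0.2730 A.
R = 3972 Ω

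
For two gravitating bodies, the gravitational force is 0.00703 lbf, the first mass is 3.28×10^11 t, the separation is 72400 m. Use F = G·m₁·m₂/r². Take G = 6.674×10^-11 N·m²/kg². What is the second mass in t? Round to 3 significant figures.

7.49 t

From Newton's law of gravitation: m₂ = F·r²/(G·m₁).
F = 0.00703 lbf = 0.03127 N; m₁ = 3.28×10^11 t = 3.280×10^14 kg; r = 72400 m; G = 6.674×10^-11 N·m²/kg².
m₂ = 7488 kg
7488 kg × (1 t / 1000 kg) = 7.488 t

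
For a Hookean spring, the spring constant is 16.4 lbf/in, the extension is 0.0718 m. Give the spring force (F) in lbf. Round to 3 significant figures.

Directly: F = kx.
k = 16.4 lbf/in = 2872 N/m; x = 0.0718 m.
F = 206.2 N
206.2 N × (1 lbf / 4.448 N) = 46.36 lbf

46.4 lbf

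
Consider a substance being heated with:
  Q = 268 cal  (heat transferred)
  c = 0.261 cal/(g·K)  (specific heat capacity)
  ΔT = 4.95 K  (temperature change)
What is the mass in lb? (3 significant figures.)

0.457 lb

Rearranging Q = m·c·ΔT for m: m = Q/(c·ΔT).
Q = 268 cal = 1121 J; c = 0.261 cal/(g·K) = 1092 J/(kg·K); ΔT = 4.95 K.
m = 0.2074 kg
0.2074 kg × (1 lb / 0.4536 kg) = 0.4573 lb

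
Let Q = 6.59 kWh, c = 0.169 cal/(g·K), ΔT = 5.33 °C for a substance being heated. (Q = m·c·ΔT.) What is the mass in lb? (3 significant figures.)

13900 lb

Solving Q = m·c·ΔT for m: m = Q/(c·ΔT).
Q = 6.59 kWh = 2.372×10^7 J; c = 0.169 cal/(g·K) = 707.1 J/(kg·K); ΔT = 5.33 °C = 5.330 K.
m = 6295 kg
6295 kg × (1 lb / 0.4536 kg) = 13878 lb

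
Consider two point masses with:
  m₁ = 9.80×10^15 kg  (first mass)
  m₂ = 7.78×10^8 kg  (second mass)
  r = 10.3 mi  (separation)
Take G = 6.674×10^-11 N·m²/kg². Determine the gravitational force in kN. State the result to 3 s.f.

1850 kN

Directly: F = Gm₁m₂/r².
m₁ = 9.80×10^15 kg; m₂ = 7.78×10^8 kg; r = 10.3 mi = 16576 m; G = 6.674×10^-11 N·m²/kg².
F = 1.852×10^6 N
1.852×10^6 N × (1 kN / 1000 N) = 1852 kN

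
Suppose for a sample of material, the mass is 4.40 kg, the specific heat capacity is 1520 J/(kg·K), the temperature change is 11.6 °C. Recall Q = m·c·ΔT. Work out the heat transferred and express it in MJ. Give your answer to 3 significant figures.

Q is given directly by: Q = mcΔT.
m = 4.40 kg; c = 1520 J/(kg·K); ΔT = 11.6 °C = 11.60 K.
Q = 77581 J  (the unit combination reduces to kg·m²/s² = J)
77581 J × (1 MJ / 1.000×10^6 J) = 0.07758 MJ

0.0776 MJ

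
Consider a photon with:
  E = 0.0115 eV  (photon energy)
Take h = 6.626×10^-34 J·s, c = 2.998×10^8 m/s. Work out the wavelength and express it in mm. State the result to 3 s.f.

0.108 mm

Rearranging: λ = hc/E.
E = 0.0115 eV = 1.843×10^-21 J; h = 6.626×10^-34 J·s; c = 2.998×10^8 m/s.
λ = 1.078×10^-4 m
1.078×10^-4 m × (1 mm / 0.001000 m) = 0.1078 mm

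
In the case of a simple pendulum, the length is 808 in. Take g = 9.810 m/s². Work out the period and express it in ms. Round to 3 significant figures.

9090 ms

Directly: T = 2π√(L/g).
L = 808 in = 20.52 m; g = 9.810 m/s².
T = 9.088 s
9.088 s × (1 ms / 0.001000 s) = 9088 ms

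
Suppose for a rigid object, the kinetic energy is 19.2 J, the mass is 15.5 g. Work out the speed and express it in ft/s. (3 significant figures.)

163 ft/s

Rearranging KE = ½mv² for v: v = √(2·KE/m).
KE = 19.2 J; m = 15.5 g = 0.01550 kg.
v = 49.77 m/s
49.77 m/s × (1 ft/s / 0.3048 m/s) = 163.3 ft/s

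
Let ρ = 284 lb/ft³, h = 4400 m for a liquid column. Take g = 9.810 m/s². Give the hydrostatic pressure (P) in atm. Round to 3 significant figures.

1940 atm

P is given directly by: P = ρgh.
ρ = 284 lb/ft³ = 4549 kg/m³; h = 4400 m; g = 9.810 m/s².
P = 1.964×10^8 Pa
1.964×10^8 Pa × (1 atm / 1.013×10^5 Pa) = 1938 atm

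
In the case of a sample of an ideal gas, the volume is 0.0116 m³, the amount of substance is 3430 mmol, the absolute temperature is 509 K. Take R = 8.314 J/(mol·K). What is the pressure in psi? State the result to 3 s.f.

181 psi

Directly: P = nRT/V.
V = 0.0116 m³; n = 3430 mmol = 3.430 mol; T = 509 K; R = 8.314 J/(mol·K).
P = 1.251×10^6 Pa
1.251×10^6 Pa × (1 psi / 6895 Pa) = 181.5 psi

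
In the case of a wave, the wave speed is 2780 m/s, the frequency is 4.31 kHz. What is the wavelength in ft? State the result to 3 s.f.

Solving v = f·λ for λ: λ = v/f.
v = 2780 m/s; f = 4.31 kHz = 4310 Hz.
λ = 0.6450 m
0.6450 m × (1 ft / 0.3048 m) = 2.116 ft

2.12 ft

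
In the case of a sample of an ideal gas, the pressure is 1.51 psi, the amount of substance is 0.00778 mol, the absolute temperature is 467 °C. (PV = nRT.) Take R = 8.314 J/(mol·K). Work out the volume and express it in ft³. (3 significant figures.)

0.162 ft³

Solving PV = nRT for V: V = nRT/P.
P = 1.51 psi = 10411 Pa; n = 0.00778 mol; T = 467 °C = 740.1 K; R = 8.314 J/(mol·K).
V = 0.004598 m³
0.004598 m³ × (1 ft³ / 0.02832 m³) = 0.1624 ft³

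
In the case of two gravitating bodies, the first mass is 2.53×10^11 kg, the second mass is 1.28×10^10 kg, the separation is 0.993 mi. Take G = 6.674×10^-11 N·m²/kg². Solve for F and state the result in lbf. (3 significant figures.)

19000 lbf

F is given directly by: F = Gm₁m₂/r².
m₁ = 2.53×10^11 kg; m₂ = 1.28×10^10 kg; r = 0.993 mi = 1598 m; G = 6.674×10^-11 N·m²/kg².
F = 84629 N
84629 N × (1 lbf / 4.448 N) = 19025 lbf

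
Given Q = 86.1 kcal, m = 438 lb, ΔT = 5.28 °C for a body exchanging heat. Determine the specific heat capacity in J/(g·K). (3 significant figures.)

Rearranging: c = Q/(m·ΔT).
Q = 86.1 kcal = 3.602×10^5 J; m = 438 lb = 198.7 kg; ΔT = 5.28 °C = 5.280 K.
c = 343.4 J/(kg·K)
343.4 J/(kg·K) × (1 J/(g·K) / 1000 J/(kg·K)) = 0.3434 J/(g·K)

0.343 J/(g·K)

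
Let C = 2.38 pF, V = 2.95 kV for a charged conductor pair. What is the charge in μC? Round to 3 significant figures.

0.00702 μC

Rearranging: Q = CV.
C = 2.38 pF = 2.380×10^-12 F; V = 2.95 kV = 2950 V.
Q = 7.021×10^-9 C  (the unit combination reduces to A·s = C)
7.021×10^-9 C × (1 μC / 1.000×10^-6 C) = 0.007021 μC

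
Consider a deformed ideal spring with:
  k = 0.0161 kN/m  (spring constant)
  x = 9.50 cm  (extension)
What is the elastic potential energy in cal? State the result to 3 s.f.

Directly: U = ½kx².
k = 0.0161 kN/m = 16.10 N/m; x = 9.50 cm = 0.09500 m.
U = 0.07265 J
0.07265 J × (1 cal / 4.184 J) = 0.01736 cal

0.0174 cal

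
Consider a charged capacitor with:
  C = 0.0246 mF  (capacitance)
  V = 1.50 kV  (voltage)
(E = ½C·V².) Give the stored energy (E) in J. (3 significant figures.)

E is given directly by: E = ½CV².
C = 0.0246 mF = 2.460×10^-5 F; V = 1.50 kV = 1500 V.
E = 27.68 J  (the unit combination reduces to kg·m²/s² = J)

27.7 J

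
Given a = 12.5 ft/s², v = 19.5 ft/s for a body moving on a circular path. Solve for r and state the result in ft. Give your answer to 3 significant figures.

Rearranging: r = v²/a.
a = 12.5 ft/s² = 3.810 m/s²; v = 19.5 ft/s = 5.944 m/s.
r = 9.272 m
9.272 m × (1 ft / 0.3048 m) = 30.42 ft

30.4 ft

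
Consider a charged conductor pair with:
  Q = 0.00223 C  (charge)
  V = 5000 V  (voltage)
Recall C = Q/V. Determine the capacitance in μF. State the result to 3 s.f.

0.446 μF

C is given directly by: C = Q/V.
Q = 0.00223 C; V = 5000 V.
C = 4.460×10^-7 F
4.460×10^-7 F × (1 μF / 1.000×10^-6 F) = 0.4460 μF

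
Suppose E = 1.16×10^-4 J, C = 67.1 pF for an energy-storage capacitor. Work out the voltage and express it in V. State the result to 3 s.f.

Rearranging E = ½C·V² for V: V = √(2E/C).
E = 1.16×10^-4 J; C = 67.1 pF = 6.710×10^-11 F.
V = 1859 V

1860 V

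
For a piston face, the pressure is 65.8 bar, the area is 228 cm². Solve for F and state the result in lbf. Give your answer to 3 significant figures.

33700 lbf

Rearranging P = F/A for F: F = P·A.
P = 65.8 bar = 6.580×10^6 Pa; A = 228 cm² = 0.02280 m².
F = 1.500×10^5 N
1.500×10^5 N × (1 lbf / 4.448 N) = 33727 lbf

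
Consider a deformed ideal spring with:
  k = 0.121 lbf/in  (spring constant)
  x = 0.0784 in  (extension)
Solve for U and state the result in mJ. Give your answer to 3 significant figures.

0.0420 mJ

U is given directly by: U = ½kx².
k = 0.121 lbf/in = 21.19 N/m; x = 0.0784 in = 0.001991 m.
U = 4.202×10^-5 J
4.202×10^-5 J × (1 mJ / 0.001000 J) = 0.04202 mJ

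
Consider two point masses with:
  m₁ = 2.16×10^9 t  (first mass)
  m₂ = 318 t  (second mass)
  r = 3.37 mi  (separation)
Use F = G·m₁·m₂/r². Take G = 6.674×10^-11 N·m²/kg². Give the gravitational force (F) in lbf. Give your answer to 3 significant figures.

F is given directly by: F = Gm₁m₂/r².
m₁ = 2.16×10^9 t = 2.160×10^12 kg; m₂ = 318 t = 3.180×10^5 kg; r = 3.37 mi = 5423 m; G = 6.674×10^-11 N·m²/kg².
F = 1.559 N
1.559 N × (1 lbf / 4.448 N) = 0.3504 lbf

0.350 lbf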